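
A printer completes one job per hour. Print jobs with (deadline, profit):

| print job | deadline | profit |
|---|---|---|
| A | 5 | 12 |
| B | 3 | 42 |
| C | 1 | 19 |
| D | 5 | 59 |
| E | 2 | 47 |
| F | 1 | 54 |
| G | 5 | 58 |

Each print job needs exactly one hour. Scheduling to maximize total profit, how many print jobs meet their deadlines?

5

Sort by profit descending; place each in the latest free slot ≤ its deadline.
By profit: D(d5,59), G(d5,58), F(d1,54), E(d2,47), B(d3,42), C(d1,19), A(d5,12)
D→slot 5; G→slot 4; F→slot 1; E→slot 2; B→slot 3; C skipped; A skipped.
5 of 7 scheduled.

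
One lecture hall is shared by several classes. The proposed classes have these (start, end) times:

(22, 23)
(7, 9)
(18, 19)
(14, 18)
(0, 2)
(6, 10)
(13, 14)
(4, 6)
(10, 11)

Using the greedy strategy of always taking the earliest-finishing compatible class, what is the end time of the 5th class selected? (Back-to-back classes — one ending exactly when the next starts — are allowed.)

14

By end time: (0,2), (4,6), (7,9), (6,10), (10,11), (13,14), (14,18), (18,19), (22,23).
Pick (0,2); next start ≥ 2 → (4,6); next start ≥ 6 → (7,9); next start ≥ 9 → (10,11); next start ≥ 11 → (13,14); next start ≥ 14 → (14,18); next start ≥ 18 → (18,19); next start ≥ 19 → (22,23).
Selected: (0,2) (4,6) (7,9) (10,11) (13,14) (14,18) (18,19) (22,23)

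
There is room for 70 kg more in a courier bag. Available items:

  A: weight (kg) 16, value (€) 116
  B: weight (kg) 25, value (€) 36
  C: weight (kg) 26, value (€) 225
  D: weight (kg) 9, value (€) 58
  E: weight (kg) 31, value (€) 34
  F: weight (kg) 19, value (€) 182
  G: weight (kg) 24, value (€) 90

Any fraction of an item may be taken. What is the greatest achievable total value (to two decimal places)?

Sort by value per unit weight and fill in that order.
Order: F (182/19=9.58) > C (225/26=8.65) > A (116/16=7.25) > D (58/9=6.44) > G (90/24=3.75) > B (36/25=1.44) > E (34/31=1.10)
Fill: take F (19 @ 182) → take C (26 @ 225) → take A (16 @ 116) → take D (9 @ 58); 70/70 used.
Total value = 581.00

581.00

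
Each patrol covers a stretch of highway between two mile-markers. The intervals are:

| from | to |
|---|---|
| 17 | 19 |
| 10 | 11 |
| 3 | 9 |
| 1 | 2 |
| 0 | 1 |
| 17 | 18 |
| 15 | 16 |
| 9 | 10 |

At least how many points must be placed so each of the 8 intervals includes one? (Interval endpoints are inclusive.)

Sorted: [0,1] [1,2] [3,9] [9,10] [10,11] [15,16] [17,18] [17,19]
{[0,1],[1,2]} hit by 1; {[3,9],[9,10]} hit by 9; {[10,11]} hit by 11; {[15,16]} hit by 16; {[17,18],[17,19]} hit by 18.
Points: 1, 9, 11, 16, 18 (5 total).

5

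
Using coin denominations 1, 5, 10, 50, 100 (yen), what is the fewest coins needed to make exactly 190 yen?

6

190 − 1×100→90 − 1×50→40 − 4×10→0
Total coins = 1 + 1 + 4 = 6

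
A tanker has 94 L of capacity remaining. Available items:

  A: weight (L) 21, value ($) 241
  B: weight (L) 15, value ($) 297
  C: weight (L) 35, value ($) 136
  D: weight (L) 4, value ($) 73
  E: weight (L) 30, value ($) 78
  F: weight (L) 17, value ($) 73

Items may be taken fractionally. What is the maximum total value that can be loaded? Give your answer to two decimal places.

Greedy by value/weight ratio, highest first.
Ratios (sorted): B 19.80, D 18.25, A 11.48, F 4.29, C 3.89, E 2.60
take B (15 @ 297); take D (4 @ 73); take A (21 @ 241); take F (17 @ 73); take C (35 @ 136); take 2/30 of E → 5.20. Capacity used 94/94.
Total value = 825.20

825.20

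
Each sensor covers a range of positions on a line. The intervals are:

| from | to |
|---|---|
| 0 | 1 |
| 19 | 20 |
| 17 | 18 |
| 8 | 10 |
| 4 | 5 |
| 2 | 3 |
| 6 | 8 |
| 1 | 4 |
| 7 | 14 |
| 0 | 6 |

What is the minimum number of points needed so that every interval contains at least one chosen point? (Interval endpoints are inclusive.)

By right end: [0,1]  [2,3]  [1,4]  [4,5]  [0,6]  [6,8]  [8,10]  [7,14]  [17,18]  [19,20]
[0,1] uncovered → point at 1; [2,3] uncovered → point at 3; [4,5] uncovered → point at 5; [6,8] uncovered → point at 8; [17,18] uncovered → point at 18; [19,20] uncovered → point at 20.
Points: 1, 3, 5, 8, 18, 20 (6 total).

6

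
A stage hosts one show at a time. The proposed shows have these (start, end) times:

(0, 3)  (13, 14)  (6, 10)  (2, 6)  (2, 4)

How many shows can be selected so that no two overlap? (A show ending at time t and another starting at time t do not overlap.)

3

Sort by end time and greedily take each interval whose start is ≥ the last chosen end.
By end time: (0,3), (2,4), (2,6), (6,10), (13,14).
Pick (0,3); next start ≥ 3 → (6,10); next start ≥ 10 → (13,14).
Selected 3 shows.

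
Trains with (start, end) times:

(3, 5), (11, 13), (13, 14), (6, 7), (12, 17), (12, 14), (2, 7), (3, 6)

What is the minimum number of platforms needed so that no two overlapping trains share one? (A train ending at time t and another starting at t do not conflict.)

The answer is the maximum number of intervals overlapping at any instant.
Events (time:±→running): 2:+→1 3:+→2 3:+→3 … peak 3.

3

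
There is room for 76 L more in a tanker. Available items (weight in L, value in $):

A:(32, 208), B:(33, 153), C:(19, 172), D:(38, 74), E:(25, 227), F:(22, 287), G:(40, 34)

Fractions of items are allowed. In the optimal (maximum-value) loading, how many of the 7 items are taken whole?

Order: F (287/22=13.05) > E (227/25=9.08) > C (172/19=9.05) > A (208/32=6.50) > B (153/33=4.64) > D (74/38=1.95) > G (34/40=0.85)
Fill: take F (22 @ 287) → take E (25 @ 227) → take C (19 @ 172) → take 10/32 of A → 65.00; 76/76 used.
3 item(s) taken whole; one partial (take 10/32 of A).

3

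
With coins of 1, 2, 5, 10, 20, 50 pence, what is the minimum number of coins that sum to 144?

6

144 = 2×50 + 2×20 + 2×2
Total coins = 2 + 2 + 2 = 6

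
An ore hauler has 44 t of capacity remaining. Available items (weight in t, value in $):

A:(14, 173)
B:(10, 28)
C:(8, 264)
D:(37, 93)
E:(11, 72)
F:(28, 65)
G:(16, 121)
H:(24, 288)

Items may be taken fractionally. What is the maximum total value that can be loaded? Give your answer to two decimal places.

Order: C (264/8=33.00) > A (173/14=12.36) > H (288/24=12.00) > G (121/16=7.56) > E (72/11=6.55) > B (28/10=2.80) > D (93/37=2.51) > F (65/28=2.32)
Fill: take C (8 @ 264) → take A (14 @ 173) → take 22/24 of H → 264.00; 44/44 used.
Total value = 701.00

701.00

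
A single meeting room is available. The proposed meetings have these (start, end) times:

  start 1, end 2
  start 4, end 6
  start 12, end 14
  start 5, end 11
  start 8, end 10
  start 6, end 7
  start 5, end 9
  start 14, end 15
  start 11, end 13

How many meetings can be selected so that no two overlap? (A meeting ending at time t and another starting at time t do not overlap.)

By end time: (1,2), (4,6), (6,7), (5,9), (8,10), (5,11), (11,13), (12,14), (14,15).
Pick (1,2); next start ≥ 2 → (4,6); next start ≥ 6 → (6,7); next start ≥ 7 → (8,10); next start ≥ 10 → (11,13); next start ≥ 13 → (14,15).
Selected 6 meetings.

6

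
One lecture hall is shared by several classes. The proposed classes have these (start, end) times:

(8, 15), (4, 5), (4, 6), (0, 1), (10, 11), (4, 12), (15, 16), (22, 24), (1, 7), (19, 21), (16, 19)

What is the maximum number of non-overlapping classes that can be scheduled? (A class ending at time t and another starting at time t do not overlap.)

7

Sorted by end: (0,1)  (4,5)  (4,6)  (1,7)  (10,11)  (4,12)  (8,15)  (15,16)  (16,19)  (19,21)  (22,24)
take (0,1); take (4,5); skip (1,7); take (10,11); take (15,16); take (16,19); take (19,21); take (22,24).
Selected 7 classes.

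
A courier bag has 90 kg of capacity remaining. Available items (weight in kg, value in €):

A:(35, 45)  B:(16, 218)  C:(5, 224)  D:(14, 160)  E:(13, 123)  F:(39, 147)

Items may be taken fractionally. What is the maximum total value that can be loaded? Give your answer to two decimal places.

875.86

Sort by value per unit weight and fill in that order.
Ratios (sorted): C 44.80, B 13.62, D 11.43, E 9.46, F 3.77, A 1.29
take C (5 @ 224); take B (16 @ 218); take D (14 @ 160); take E (13 @ 123); take F (39 @ 147); take 3/35 of A → 3.86. Capacity used 90/90.
Total value = 875.86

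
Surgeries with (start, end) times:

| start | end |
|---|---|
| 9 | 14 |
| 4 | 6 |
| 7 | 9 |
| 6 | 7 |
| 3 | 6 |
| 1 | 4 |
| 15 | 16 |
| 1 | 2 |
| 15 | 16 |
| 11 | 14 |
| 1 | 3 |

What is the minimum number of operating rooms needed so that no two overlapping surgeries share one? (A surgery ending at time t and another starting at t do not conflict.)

The answer is the maximum number of intervals overlapping at any instant.
starts: [1, 1, 1, 3, 4, 6, 7, 9, 11, 15, 15]
ends:   [2, 3, 4, 6, 6, 7, 9, 14, 14, 16, 16]
s1→1 s1→2 s1→3  — peak 3.

3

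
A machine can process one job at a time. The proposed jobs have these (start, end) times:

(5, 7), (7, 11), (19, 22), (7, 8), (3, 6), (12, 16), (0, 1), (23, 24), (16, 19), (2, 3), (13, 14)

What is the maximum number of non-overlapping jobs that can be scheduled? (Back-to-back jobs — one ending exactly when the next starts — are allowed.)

By end time: (0,1), (2,3), (3,6), (5,7), (7,8), (7,11), (13,14), (12,16), (16,19), (19,22), (23,24).
Pick (0,1); next start ≥ 1 → (2,3); next start ≥ 3 → (3,6); next start ≥ 6 → (7,8); next start ≥ 8 → (13,14); next start ≥ 14 → (16,19); next start ≥ 19 → (19,22); next start ≥ 22 → (23,24).
Selected 8 jobs.

8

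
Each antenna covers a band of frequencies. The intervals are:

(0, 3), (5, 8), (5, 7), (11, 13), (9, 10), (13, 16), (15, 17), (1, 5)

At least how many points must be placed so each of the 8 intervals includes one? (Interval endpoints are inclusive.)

Sort by right endpoint; whenever an interval is uncovered, place a point at its right end.
Sorted: [0,3] [1,5] [5,7] [5,8] [9,10] [11,13] [13,16] [15,17]
{[0,3],[1,5]} hit by 3; {[5,7],[5,8]} hit by 7; {[9,10]} hit by 10; {[11,13],[13,16]} hit by 13; {[15,17]} hit by 17.
Points: 3, 7, 10, 13, 17 (5 total).

5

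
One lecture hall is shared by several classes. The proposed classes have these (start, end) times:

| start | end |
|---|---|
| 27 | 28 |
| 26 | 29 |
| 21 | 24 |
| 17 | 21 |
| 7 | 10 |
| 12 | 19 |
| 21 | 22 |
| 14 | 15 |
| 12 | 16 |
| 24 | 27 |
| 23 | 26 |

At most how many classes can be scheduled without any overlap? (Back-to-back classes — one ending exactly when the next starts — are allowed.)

6

By end time: (7,10), (14,15), (12,16), (12,19), (17,21), (21,22), (21,24), (23,26), (24,27), (27,28), (26,29).
Pick (7,10); next start ≥ 10 → (14,15); next start ≥ 15 → (17,21); next start ≥ 21 → (21,22); next start ≥ 22 → (23,26); next start ≥ 26 → (27,28).
Selected 6 classes.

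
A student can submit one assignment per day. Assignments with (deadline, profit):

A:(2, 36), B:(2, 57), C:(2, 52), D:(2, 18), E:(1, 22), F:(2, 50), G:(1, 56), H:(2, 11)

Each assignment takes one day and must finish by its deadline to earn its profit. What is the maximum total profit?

113

Sort by profit descending; place each in the latest free slot ≤ its deadline.
Profit order: B=57 G=56 C=52 F=50 A=36 E=22 D=18 H=11
Assign: B→slot 2, G→slot 1, C skipped, F skipped, A skipped, E skipped, D skipped, H skipped.
Slots: [1:G] [2:B]
Profit = 56 + 57 = 113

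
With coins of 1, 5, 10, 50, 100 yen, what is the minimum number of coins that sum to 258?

7

258 = 2×100 + 1×50 + 1×5 + 3×1
Total coins = 2 + 1 + 1 + 3 = 7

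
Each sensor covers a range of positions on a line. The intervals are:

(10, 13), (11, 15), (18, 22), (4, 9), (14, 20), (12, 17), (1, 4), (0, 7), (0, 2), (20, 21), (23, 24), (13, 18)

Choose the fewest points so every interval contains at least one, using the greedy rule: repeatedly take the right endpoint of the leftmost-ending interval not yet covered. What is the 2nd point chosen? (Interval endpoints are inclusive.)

By right end: [0,2]  [1,4]  [0,7]  [4,9]  [10,13]  [11,15]  [12,17]  [13,18]  [14,20]  [20,21]  [18,22]  [23,24]
[0,2] uncovered → point at 2; [4,9] uncovered → point at 9; [10,13] uncovered → point at 13; [14,20] uncovered → point at 20; [23,24] uncovered → point at 24.
Points: 2, 9, 13, 20, 24 (5 total).

9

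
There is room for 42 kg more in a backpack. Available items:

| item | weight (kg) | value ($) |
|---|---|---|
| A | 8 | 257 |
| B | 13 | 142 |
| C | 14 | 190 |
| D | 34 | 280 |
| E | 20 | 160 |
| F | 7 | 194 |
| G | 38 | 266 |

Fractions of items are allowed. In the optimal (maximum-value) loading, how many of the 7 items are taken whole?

Greedy by value/weight ratio, highest first.
Order: A (257/8=32.12) > F (194/7=27.71) > C (190/14=13.57) > B (142/13=10.92) > D (280/34=8.24) > E (160/20=8.00) > G (266/38=7.00)
Fill: take A (8 @ 257) → take F (7 @ 194) → take C (14 @ 190) → take B (13 @ 142); 42/42 used.
4 item(s) taken whole.

4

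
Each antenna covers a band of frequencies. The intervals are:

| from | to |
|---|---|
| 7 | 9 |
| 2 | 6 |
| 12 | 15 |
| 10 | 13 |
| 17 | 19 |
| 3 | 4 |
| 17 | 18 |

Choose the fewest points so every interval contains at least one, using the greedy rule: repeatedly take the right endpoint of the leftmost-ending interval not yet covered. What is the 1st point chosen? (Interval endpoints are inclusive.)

Process intervals by earliest right end; each time one isn't hit yet, stab at its right endpoint.
Sorted: [3,4] [2,6] [7,9] [10,13] [12,15] [17,18] [17,19]
{[3,4],[2,6]} hit by 4; {[7,9]} hit by 9; {[10,13],[12,15]} hit by 13; {[17,18],[17,19]} hit by 18.
Points: 4, 9, 13, 18 (4 total).

4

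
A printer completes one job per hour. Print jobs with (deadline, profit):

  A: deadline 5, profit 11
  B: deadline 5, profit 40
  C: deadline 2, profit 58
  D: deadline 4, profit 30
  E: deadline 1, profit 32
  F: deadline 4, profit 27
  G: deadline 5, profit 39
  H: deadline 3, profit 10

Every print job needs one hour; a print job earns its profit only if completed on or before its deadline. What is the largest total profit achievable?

Take jobs in profit order; each goes to the latest open slot no later than its deadline.
Profit order: C=58 B=40 G=39 E=32 D=30 F=27 A=11 H=10
Assign: C→slot 2, B→slot 5, G→slot 4, E→slot 1, D→slot 3, F skipped, A skipped, H skipped.
Slots: [1:E] [2:C] [3:D] [4:G] [5:B]
Profit = 32 + 58 + 30 + 39 + 40 = 199

199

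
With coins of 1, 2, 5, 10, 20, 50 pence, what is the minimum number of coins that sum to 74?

4

Greedy: take as many of the largest coin as possible, then repeat with the remainder.
74 = 1×50 + 1×20 + 2×2
Total coins = 1 + 1 + 2 = 4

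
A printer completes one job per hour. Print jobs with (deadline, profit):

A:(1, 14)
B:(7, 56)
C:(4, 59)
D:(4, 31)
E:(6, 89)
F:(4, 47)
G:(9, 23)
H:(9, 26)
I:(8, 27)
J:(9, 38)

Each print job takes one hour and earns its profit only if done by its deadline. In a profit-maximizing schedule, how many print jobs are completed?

Take jobs in profit order; each goes to the latest open slot no later than its deadline.
By profit: E(d6,89), C(d4,59), B(d7,56), F(d4,47), J(d9,38), D(d4,31), I(d8,27), H(d9,26), G(d9,23), A(d1,14)
E→slot 6; C→slot 4; B→slot 7; F→slot 3; J→slot 9; D→slot 2; I→slot 8; H→slot 5; G→slot 1; A skipped.
9 of 10 scheduled.

9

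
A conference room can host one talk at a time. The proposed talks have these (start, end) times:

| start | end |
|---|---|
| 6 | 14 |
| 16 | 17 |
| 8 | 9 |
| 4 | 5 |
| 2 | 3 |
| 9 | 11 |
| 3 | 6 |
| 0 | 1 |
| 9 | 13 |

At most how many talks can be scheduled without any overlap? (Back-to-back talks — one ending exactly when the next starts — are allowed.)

6

Sorted by end: (0,1)  (2,3)  (4,5)  (3,6)  (8,9)  (9,11)  (9,13)  (6,14)  (16,17)
take (0,1); take (2,3); take (4,5); take (8,9); take (9,11); take (16,17).
Selected 6 talks.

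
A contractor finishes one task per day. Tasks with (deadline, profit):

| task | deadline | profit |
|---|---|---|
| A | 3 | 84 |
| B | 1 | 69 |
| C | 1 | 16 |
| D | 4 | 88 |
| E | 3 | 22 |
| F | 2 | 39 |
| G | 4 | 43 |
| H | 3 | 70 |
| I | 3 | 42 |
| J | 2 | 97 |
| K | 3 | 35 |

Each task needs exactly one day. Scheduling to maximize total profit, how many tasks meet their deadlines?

Profit order: J=97 D=88 A=84 H=70 B=69 G=43 I=42 F=39 K=35 E=22 C=16
Assign: J→slot 2, D→slot 4, A→slot 3, H→slot 1, B skipped, G skipped, I skipped, F skipped, K skipped, E skipped, C skipped.
Slots: [1:H] [2:J] [3:A] [4:D]
4 of 11 scheduled.

4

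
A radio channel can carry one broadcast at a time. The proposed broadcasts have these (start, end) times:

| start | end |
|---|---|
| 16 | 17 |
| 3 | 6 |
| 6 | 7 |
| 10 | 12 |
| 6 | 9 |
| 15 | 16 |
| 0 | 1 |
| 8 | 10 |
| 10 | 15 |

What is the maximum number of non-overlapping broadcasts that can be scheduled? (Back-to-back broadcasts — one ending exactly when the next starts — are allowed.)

7

Order by finish time; keep every interval that doesn't clash with the previous kept one.
By end time: (0,1), (3,6), (6,7), (6,9), (8,10), (10,12), (10,15), (15,16), (16,17).
Pick (0,1); next start ≥ 1 → (3,6); next start ≥ 6 → (6,7); next start ≥ 7 → (8,10); next start ≥ 10 → (10,12); next start ≥ 12 → (15,16); next start ≥ 16 → (16,17).
Selected 7 broadcasts.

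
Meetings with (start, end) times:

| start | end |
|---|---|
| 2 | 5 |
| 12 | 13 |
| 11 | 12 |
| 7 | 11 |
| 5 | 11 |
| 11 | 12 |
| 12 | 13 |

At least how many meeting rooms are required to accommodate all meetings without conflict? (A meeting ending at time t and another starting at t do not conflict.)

2

The answer is the maximum number of intervals overlapping at any instant.
Events (time:±→running): 2:+→1 5:-→0 5:+→1 7:+→2 … peak 2.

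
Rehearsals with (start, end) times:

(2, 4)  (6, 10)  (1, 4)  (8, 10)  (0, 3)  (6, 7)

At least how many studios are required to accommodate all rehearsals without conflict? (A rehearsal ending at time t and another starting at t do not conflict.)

3

starts: [0, 1, 2, 6, 6, 8]
ends:   [3, 4, 4, 7, 10, 10]
s0→1 s1→2 s2→3  — peak 3.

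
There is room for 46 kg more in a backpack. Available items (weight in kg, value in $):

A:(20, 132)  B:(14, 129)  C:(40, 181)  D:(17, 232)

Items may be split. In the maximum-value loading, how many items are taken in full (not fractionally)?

2

Ratios (sorted): D 13.65, B 9.21, A 6.60, C 4.53
take D (17 @ 232); take B (14 @ 129); take 15/20 of A → 99.00. Capacity used 46/46.
2 item(s) taken whole; one partial (take 15/20 of A).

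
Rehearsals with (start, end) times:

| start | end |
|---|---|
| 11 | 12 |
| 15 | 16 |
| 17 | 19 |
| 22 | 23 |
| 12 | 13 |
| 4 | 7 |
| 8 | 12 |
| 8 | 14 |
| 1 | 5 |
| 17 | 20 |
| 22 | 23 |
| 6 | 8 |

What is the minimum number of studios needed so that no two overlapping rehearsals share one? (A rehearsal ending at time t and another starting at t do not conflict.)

Events (time:±→running): 1:+→1 4:+→2 5:-→1 6:+→2 7:-→1 8:-→0 8:+→1 8:+→2 11:+→3 … peak 3.

3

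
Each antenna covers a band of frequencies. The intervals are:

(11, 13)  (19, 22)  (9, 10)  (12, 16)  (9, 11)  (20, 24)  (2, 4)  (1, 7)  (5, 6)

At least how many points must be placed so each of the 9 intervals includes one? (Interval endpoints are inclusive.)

5

By right end: [2,4]  [5,6]  [1,7]  [9,10]  [9,11]  [11,13]  [12,16]  [19,22]  [20,24]
[2,4] uncovered → point at 4; [5,6] uncovered → point at 6; [9,10] uncovered → point at 10; [11,13] uncovered → point at 13; [19,22] uncovered → point at 22.
Points: 4, 6, 10, 13, 22 (5 total).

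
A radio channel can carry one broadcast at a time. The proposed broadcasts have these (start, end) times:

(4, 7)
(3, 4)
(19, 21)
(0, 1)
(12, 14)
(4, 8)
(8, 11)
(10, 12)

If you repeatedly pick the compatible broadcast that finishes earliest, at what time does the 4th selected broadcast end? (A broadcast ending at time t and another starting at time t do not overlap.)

11

Greedy by earliest finish: after sorting by end time, pick each interval compatible with the last pick.
Sorted by end: (0,1)  (3,4)  (4,7)  (4,8)  (8,11)  (10,12)  (12,14)  (19,21)
take (0,1); take (3,4); take (4,7); skip (4,8); take (8,11); take (12,14); take (19,21).
Selected: (0,1) (3,4) (4,7) (8,11) (12,14) (19,21)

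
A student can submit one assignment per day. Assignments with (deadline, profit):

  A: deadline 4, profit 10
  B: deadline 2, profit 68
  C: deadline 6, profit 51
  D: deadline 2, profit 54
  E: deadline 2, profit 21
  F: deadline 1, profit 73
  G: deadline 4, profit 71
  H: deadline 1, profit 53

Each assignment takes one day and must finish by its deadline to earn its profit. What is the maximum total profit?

273

Sort by profit descending; place each in the latest free slot ≤ its deadline.
Profit order: F=73 G=71 B=68 D=54 H=53 C=51 E=21 A=10
Assign: F→slot 1, G→slot 4, B→slot 2, D skipped, H skipped, C→slot 6, E skipped, A→slot 3.
Slots: [1:F] [2:B] [3:A] [4:G] [6:C]
Profit = 73 + 68 + 10 + 71 + 51 = 273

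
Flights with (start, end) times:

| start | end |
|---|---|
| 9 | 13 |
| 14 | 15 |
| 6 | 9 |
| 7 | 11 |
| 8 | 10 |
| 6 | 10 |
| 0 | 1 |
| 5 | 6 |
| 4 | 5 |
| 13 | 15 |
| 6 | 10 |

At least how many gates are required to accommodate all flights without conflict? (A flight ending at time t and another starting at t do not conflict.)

5

The answer is the maximum number of intervals overlapping at any instant.
starts: [0, 4, 5, 6, 6, 6, 7, 8, 9, 13, 14]
ends:   [1, 5, 6, 9, 10, 10, 10, 11, 13, 15, 15]
s0→1 e1→0 s4→1 e5→0 s5→1 e6→0 s6→1 s6→2 s6→3 s7→4 s8→5  — peak 5.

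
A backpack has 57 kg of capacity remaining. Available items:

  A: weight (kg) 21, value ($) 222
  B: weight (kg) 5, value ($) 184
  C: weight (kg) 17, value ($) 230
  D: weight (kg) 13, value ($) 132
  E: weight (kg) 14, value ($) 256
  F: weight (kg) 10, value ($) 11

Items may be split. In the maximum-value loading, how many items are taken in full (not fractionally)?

4

Sort by value per unit weight and fill in that order.
Order: B (184/5=36.80) > E (256/14=18.29) > C (230/17=13.53) > A (222/21=10.57) > D (132/13=10.15) > F (11/10=1.10)
Fill: take B (5 @ 184) → take E (14 @ 256) → take C (17 @ 230) → take A (21 @ 222); 57/57 used.
4 item(s) taken whole.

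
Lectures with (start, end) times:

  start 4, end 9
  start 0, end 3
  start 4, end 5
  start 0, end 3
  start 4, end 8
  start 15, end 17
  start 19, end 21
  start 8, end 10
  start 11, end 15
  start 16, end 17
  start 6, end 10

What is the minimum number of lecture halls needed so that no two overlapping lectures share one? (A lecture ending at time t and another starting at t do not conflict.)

3

starts: [0, 0, 4, 4, 4, 6, 8, 11, 15, 16, 19]
ends:   [3, 3, 5, 8, 9, 10, 10, 15, 17, 17, 21]
s0→1 s0→2 e3→1 e3→0 s4→1 s4→2 s4→3  — peak 3.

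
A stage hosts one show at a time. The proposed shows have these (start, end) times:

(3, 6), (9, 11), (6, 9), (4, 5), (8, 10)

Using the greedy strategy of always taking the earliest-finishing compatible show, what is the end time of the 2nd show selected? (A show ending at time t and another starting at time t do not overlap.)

9

Sorted by end: (4,5)  (3,6)  (6,9)  (8,10)  (9,11)
take (4,5); skip (3,6); take (6,9); skip (8,10); take (9,11).
Selected: (4,5) (6,9) (9,11)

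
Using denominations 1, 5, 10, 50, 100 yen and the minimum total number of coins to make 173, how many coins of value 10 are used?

173 − 1×100→73 − 1×50→23 − 2×10→3 − 3×1→0
Count of 10: 2

2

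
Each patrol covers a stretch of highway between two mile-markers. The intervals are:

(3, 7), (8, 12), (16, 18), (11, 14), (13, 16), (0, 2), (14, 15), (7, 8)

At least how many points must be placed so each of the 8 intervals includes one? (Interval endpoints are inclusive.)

5

Process intervals by earliest right end; each time one isn't hit yet, stab at its right endpoint.
Sorted: [0,2] [3,7] [7,8] [8,12] [11,14] [14,15] [13,16] [16,18]
{[0,2]} hit by 2; {[3,7],[7,8]} hit by 7; {[8,12],[11,14]} hit by 12; {[14,15],[13,16]} hit by 15; {[16,18]} hit by 18.
Points: 2, 7, 12, 15, 18 (5 total).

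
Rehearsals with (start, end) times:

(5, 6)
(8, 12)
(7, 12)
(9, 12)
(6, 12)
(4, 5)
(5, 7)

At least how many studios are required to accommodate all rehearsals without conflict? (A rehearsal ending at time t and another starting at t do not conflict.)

starts: [4, 5, 5, 6, 7, 8, 9]
ends:   [5, 6, 7, 12, 12, 12, 12]
s4→1 e5→0 s5→1 s5→2 e6→1 s6→2 e7→1 s7→2 s8→3 s9→4  — peak 4.

4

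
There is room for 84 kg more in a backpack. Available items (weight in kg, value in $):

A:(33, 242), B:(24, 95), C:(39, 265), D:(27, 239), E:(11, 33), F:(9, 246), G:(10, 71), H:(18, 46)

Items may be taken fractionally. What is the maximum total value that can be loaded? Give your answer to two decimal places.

Order: F (246/9=27.33) > D (239/27=8.85) > A (242/33=7.33) > G (71/10=7.10) > C (265/39=6.79) > B (95/24=3.96) > E (33/11=3.00) > H (46/18=2.56)
Fill: take F (9 @ 246) → take D (27 @ 239) → take A (33 @ 242) → take G (10 @ 71) → take 5/39 of C → 33.97; 84/84 used.
Total value = 831.97

831.97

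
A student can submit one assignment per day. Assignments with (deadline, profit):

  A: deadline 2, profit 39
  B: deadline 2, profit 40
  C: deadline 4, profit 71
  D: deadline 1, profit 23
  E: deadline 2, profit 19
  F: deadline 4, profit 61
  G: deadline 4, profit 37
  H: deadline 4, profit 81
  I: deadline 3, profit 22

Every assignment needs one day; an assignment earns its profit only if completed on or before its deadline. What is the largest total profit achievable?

Sort by profit descending; place each in the latest free slot ≤ its deadline.
By profit: H(d4,81), C(d4,71), F(d4,61), B(d2,40), A(d2,39), G(d4,37), D(d1,23), I(d3,22), E(d2,19)
H→slot 4; C→slot 3; F→slot 2; B→slot 1; A skipped; G skipped; D skipped; I skipped; E skipped.
Profit = 40 + 61 + 71 + 81 = 253

253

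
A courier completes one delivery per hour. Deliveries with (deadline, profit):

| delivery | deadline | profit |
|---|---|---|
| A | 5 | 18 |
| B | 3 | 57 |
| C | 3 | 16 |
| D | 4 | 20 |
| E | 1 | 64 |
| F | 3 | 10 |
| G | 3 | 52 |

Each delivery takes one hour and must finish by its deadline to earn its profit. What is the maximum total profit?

Take jobs in profit order; each goes to the latest open slot no later than its deadline.
By profit: E(d1,64), B(d3,57), G(d3,52), D(d4,20), A(d5,18), C(d3,16), F(d3,10)
E→slot 1; B→slot 3; G→slot 2; D→slot 4; A→slot 5; C skipped; F skipped.
Profit = 64 + 52 + 57 + 20 + 18 = 211

211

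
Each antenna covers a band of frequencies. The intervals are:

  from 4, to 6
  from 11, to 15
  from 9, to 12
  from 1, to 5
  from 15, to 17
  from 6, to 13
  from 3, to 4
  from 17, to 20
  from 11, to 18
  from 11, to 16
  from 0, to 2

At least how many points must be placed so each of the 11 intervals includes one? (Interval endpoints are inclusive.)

Sort by right endpoint; whenever an interval is uncovered, place a point at its right end.
By right end: [0,2]  [3,4]  [1,5]  [4,6]  [9,12]  [6,13]  [11,15]  [11,16]  [15,17]  [11,18]  [17,20]
[0,2] uncovered → point at 2; [3,4] uncovered → point at 4; [9,12] uncovered → point at 12; [15,17] uncovered → point at 17.
Points: 2, 4, 12, 17 (4 total).

4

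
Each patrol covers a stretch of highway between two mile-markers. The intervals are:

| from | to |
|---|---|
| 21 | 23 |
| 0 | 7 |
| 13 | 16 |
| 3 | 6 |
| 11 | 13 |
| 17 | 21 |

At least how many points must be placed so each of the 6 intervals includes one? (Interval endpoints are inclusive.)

3

Process intervals by earliest right end; each time one isn't hit yet, stab at its right endpoint.
By right end: [3,6]  [0,7]  [11,13]  [13,16]  [17,21]  [21,23]
[3,6] uncovered → point at 6; [11,13] uncovered → point at 13; [17,21] uncovered → point at 21.
Points: 6, 13, 21 (3 total).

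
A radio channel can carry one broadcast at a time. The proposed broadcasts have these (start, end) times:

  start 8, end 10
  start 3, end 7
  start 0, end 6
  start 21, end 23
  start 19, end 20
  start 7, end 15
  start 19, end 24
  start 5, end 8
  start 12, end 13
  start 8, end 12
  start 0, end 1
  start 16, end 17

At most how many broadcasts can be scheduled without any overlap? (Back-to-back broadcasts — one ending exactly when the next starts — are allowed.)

7

By end time: (0,1), (0,6), (3,7), (5,8), (8,10), (8,12), (12,13), (7,15), (16,17), (19,20), (21,23), (19,24).
Pick (0,1); next start ≥ 1 → (3,7); next start ≥ 7 → (8,10); next start ≥ 10 → (12,13); next start ≥ 13 → (16,17); next start ≥ 17 → (19,20); next start ≥ 20 → (21,23).
Selected 7 broadcasts.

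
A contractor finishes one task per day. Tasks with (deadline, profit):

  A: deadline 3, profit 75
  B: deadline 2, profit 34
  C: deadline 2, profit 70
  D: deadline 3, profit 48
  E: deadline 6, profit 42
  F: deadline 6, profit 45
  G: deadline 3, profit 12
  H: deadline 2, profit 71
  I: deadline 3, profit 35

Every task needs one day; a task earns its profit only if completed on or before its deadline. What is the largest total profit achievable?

Sort by profit descending; place each in the latest free slot ≤ its deadline.
By profit: A(d3,75), H(d2,71), C(d2,70), D(d3,48), F(d6,45), E(d6,42), I(d3,35), B(d2,34), G(d3,12)
A→slot 3; H→slot 2; C→slot 1; D skipped; F→slot 6; E→slot 5; I skipped; B skipped; G skipped.
Profit = 70 + 71 + 75 + 42 + 45 = 303

303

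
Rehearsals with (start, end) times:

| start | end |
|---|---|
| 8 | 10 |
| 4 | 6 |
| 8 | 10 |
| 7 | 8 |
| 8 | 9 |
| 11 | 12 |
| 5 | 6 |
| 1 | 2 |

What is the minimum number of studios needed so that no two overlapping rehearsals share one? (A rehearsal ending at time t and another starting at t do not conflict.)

3

Count concurrent intervals with a sweep; the peak is the room count.
starts: [1, 4, 5, 7, 8, 8, 8, 11]
ends:   [2, 6, 6, 8, 9, 10, 10, 12]
s1→1 e2→0 s4→1 s5→2 e6→1 e6→0 s7→1 e8→0 s8→1 s8→2 s8→3  — peak 3.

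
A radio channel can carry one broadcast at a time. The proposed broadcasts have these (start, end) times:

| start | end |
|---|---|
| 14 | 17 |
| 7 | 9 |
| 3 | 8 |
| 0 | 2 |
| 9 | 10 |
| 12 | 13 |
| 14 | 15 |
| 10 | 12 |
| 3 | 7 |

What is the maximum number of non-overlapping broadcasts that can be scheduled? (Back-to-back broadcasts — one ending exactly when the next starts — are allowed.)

Order by finish time; keep every interval that doesn't clash with the previous kept one.
By end time: (0,2), (3,7), (3,8), (7,9), (9,10), (10,12), (12,13), (14,15), (14,17).
Pick (0,2); next start ≥ 2 → (3,7); next start ≥ 7 → (7,9); next start ≥ 9 → (9,10); next start ≥ 10 → (10,12); next start ≥ 12 → (12,13); next start ≥ 13 → (14,15).
Selected 7 broadcasts.

7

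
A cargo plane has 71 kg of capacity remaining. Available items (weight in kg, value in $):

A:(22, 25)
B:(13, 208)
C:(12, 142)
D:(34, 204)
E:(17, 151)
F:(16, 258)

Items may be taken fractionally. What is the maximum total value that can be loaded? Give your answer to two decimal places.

837.00

Sort by value per unit weight and fill in that order.
Order: F (258/16=16.12) > B (208/13=16.00) > C (142/12=11.83) > E (151/17=8.88) > D (204/34=6.00) > A (25/22=1.14)
Fill: take F (16 @ 258) → take B (13 @ 208) → take C (12 @ 142) → take E (17 @ 151) → take 13/34 of D → 78.00; 71/71 used.
Total value = 837.00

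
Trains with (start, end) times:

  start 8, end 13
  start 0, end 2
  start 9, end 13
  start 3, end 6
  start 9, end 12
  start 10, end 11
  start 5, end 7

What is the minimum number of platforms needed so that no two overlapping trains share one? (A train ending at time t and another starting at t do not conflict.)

4

Count concurrent intervals with a sweep; the peak is the room count.
Events (time:±→running): 0:+→1 2:-→0 3:+→1 5:+→2 6:-→1 7:-→0 8:+→1 9:+→2 9:+→3 10:+→4 … peak 4.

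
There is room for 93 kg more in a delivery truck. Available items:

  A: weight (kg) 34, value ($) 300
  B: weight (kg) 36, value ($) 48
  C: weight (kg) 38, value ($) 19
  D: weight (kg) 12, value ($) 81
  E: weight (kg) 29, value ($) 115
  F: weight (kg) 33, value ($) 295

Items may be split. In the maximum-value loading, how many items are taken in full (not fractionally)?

3

Sort by value per unit weight and fill in that order.
Ratios (sorted): F 8.94, A 8.82, D 6.75, E 3.97, B 1.33, C 0.50
take F (33 @ 295); take A (34 @ 300); take D (12 @ 81); take 14/29 of E → 55.52. Capacity used 93/93.
3 item(s) taken whole; one partial (take 14/29 of E).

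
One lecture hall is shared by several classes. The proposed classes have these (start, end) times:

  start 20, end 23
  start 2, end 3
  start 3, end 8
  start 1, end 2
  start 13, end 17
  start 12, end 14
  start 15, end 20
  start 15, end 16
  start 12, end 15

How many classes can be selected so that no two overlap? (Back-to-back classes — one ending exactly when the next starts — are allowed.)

By end time: (1,2), (2,3), (3,8), (12,14), (12,15), (15,16), (13,17), (15,20), (20,23).
Pick (1,2); next start ≥ 2 → (2,3); next start ≥ 3 → (3,8); next start ≥ 8 → (12,14); next start ≥ 14 → (15,16); next start ≥ 16 → (20,23).
Selected 6 classes.

6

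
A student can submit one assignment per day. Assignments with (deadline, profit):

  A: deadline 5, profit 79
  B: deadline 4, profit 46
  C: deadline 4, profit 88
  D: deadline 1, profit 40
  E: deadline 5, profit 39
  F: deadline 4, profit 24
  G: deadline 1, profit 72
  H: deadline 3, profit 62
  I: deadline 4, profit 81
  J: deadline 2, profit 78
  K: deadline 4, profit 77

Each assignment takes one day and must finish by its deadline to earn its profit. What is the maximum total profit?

403

Profit order: C=88 I=81 A=79 J=78 K=77 G=72 H=62 B=46 D=40 E=39 F=24
Assign: C→slot 4, I→slot 3, A→slot 5, J→slot 2, K→slot 1, G skipped, H skipped, B skipped, D skipped, E skipped, F skipped.
Slots: [1:K] [2:J] [3:I] [4:C] [5:A]
Profit = 77 + 78 + 81 + 88 + 79 = 403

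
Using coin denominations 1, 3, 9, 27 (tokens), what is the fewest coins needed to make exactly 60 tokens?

60 = 2×27 + 2×3
Total coins = 2 + 2 = 4

4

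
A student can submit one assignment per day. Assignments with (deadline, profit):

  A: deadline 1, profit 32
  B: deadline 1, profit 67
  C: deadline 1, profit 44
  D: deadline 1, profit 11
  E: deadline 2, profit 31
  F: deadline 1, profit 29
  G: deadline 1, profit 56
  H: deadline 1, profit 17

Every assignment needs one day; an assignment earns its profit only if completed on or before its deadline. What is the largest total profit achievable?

98

Profit order: B=67 G=56 C=44 A=32 E=31 F=29 H=17 D=11
Assign: B→slot 1, G skipped, C skipped, A skipped, E→slot 2, F skipped, H skipped, D skipped.
Slots: [1:B] [2:E]
Profit = 67 + 31 = 98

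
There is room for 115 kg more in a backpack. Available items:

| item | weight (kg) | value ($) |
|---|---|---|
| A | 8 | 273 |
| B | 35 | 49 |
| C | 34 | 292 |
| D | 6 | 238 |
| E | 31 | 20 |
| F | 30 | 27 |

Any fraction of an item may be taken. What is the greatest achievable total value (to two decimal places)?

880.29

Ratios (sorted): D 39.67, A 34.12, C 8.59, B 1.40, F 0.90, E 0.65
take D (6 @ 238); take A (8 @ 273); take C (34 @ 292); take B (35 @ 49); take F (30 @ 27); take 2/31 of E → 1.29. Capacity used 115/115.
Total value = 880.29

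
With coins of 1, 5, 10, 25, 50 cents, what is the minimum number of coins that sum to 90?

4

90 = 1×50 + 1×25 + 1×10 + 1×5
Total coins = 1 + 1 + 1 + 1 = 4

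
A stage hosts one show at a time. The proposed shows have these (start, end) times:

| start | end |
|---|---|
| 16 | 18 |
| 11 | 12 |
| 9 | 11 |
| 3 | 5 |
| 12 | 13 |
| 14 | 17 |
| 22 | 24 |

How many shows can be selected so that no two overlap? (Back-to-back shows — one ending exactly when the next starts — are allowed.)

6

Sort by end time and greedily take each interval whose start is ≥ the last chosen end.
By end time: (3,5), (9,11), (11,12), (12,13), (14,17), (16,18), (22,24).
Pick (3,5); next start ≥ 5 → (9,11); next start ≥ 11 → (11,12); next start ≥ 12 → (12,13); next start ≥ 13 → (14,17); next start ≥ 17 → (22,24).
Selected 6 shows.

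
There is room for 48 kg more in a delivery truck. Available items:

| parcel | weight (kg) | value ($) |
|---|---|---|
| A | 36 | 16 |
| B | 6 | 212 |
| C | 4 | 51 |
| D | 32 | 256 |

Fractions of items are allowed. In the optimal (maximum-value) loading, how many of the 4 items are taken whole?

3

Greedy by value/weight ratio, highest first.
Order: B (212/6=35.33) > C (51/4=12.75) > D (256/32=8.00) > A (16/36=0.44)
Fill: take B (6 @ 212) → take C (4 @ 51) → take D (32 @ 256) → take 6/36 of A → 2.67; 48/48 used.
3 item(s) taken whole; one partial (take 6/36 of A).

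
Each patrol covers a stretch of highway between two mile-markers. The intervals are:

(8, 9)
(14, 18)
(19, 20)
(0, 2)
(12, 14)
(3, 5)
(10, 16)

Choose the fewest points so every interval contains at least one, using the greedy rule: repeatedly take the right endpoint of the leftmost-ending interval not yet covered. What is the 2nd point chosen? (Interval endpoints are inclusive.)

Sorted: [0,2] [3,5] [8,9] [12,14] [10,16] [14,18] [19,20]
{[0,2]} hit by 2; {[3,5]} hit by 5; {[8,9]} hit by 9; {[12,14],[10,16],[14,18]} hit by 14; {[19,20]} hit by 20.
Points: 2, 5, 9, 14, 20 (5 total).

5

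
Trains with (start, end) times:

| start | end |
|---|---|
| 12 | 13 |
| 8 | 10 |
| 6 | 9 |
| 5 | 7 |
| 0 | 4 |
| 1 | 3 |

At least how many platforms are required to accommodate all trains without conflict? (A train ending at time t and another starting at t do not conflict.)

Count concurrent intervals with a sweep; the peak is the room count.
starts: [0, 1, 5, 6, 8, 12]
ends:   [3, 4, 7, 9, 10, 13]
s0→1 s1→2  — peak 2.

2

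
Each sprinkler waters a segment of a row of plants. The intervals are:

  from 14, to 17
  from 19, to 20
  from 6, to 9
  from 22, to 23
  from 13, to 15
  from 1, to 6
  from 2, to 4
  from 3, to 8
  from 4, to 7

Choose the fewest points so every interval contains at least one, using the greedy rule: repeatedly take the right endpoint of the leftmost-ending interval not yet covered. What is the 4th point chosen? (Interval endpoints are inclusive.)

Sorted: [2,4] [1,6] [4,7] [3,8] [6,9] [13,15] [14,17] [19,20] [22,23]
{[2,4],[1,6],[4,7],[3,8]} hit by 4; {[6,9]} hit by 9; {[13,15],[14,17]} hit by 15; {[19,20]} hit by 20; {[22,23]} hit by 23.
Points: 4, 9, 15, 20, 23 (5 total).

20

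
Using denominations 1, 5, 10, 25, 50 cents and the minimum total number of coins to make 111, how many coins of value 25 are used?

0

111 − 2×50→11 − 1×10→1 − 1×1→0
Count of 25: 0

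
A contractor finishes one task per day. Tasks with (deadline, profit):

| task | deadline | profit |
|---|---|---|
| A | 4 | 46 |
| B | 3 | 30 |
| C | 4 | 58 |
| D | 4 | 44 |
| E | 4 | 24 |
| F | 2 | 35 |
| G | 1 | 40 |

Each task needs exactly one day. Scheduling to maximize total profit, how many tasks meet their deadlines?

By profit: C(d4,58), A(d4,46), D(d4,44), G(d1,40), F(d2,35), B(d3,30), E(d4,24)
C→slot 4; A→slot 3; D→slot 2; G→slot 1; F skipped; B skipped; E skipped.
4 of 7 scheduled.

4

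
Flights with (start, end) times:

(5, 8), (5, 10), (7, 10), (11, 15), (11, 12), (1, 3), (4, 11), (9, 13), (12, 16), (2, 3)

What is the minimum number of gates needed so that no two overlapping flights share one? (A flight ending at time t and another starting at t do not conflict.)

4

Count concurrent intervals with a sweep; the peak is the room count.
starts: [1, 2, 4, 5, 5, 7, 9, 11, 11, 12]
ends:   [3, 3, 8, 10, 10, 11, 12, 13, 15, 16]
s1→1 s2→2 e3→1 e3→0 s4→1 s5→2 s5→3 s7→4  — peak 4.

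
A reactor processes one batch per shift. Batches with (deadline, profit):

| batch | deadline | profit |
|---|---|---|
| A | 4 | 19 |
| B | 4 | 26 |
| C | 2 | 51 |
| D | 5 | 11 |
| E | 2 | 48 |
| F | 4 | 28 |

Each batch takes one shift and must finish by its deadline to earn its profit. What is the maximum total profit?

164

Take jobs in profit order; each goes to the latest open slot no later than its deadline.
Profit order: C=51 E=48 F=28 B=26 A=19 D=11
Assign: C→slot 2, E→slot 1, F→slot 4, B→slot 3, A skipped, D→slot 5.
Slots: [1:E] [2:C] [3:B] [4:F] [5:D]
Profit = 48 + 51 + 26 + 28 + 11 = 164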